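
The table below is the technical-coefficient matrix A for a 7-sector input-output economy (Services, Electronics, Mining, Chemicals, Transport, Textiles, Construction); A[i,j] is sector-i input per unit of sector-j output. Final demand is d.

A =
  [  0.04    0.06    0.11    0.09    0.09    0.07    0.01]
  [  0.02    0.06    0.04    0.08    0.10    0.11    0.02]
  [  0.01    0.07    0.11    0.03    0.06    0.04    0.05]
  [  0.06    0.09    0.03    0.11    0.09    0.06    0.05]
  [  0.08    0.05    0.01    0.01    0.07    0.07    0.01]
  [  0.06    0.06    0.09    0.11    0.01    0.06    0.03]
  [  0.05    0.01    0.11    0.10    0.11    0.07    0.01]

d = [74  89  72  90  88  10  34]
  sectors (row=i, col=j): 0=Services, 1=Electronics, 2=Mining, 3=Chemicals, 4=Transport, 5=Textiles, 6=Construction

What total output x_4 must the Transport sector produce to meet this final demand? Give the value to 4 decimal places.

Form M = I − A:
  [  0.96   -0.06   -0.11   -0.09   -0.09   -0.07   -0.01]
  [ -0.02    0.94   -0.04   -0.08   -0.10   -0.11   -0.02]
  [ -0.01   -0.07    0.89   -0.03   -0.06   -0.04   -0.05]
  [ -0.06   -0.09   -0.03    0.89   -0.09   -0.06   -0.05]
  [ -0.08   -0.05   -0.01   -0.01    0.93   -0.07   -0.01]
  [ -0.06   -0.06   -0.09   -0.11   -0.01    0.94   -0.03]
  [ -0.05   -0.01   -0.11   -0.10   -0.11   -0.07    0.99]
Leontief inverse L = M⁻¹:
  [  1.0763    0.1105    0.1611    0.1448    0.1457    0.1225    0.0337]
  [  0.0568    1.1051    0.0840    0.1339    0.1492    0.1598    0.0402]
  [  0.0361    0.1065    1.1531    0.0710    0.1051    0.0816    0.0679]
  [  0.1012    0.1415    0.0812    1.1739    0.1537    0.1193    0.0724]
  [  0.1049    0.0803    0.0440    0.0473    1.1052    0.1060    0.0217]
  [  0.0915    0.1071    0.1411    0.1673    0.0638    1.1086    0.0529]
  [  0.0873    0.0594    0.1602    0.1522    0.1634    0.1191    1.0332]
Total output x = L · d:
  x_0 = 1.0763·74 + 0.1105·89 + 0.1611·72 + 0.1448·90 + 0.1457·88 + 0.1225·10 + 0.0337·34 = 129.2994
  x_1 = 0.0568·74 + 1.1051·89 + 0.0840·72 + 0.1339·90 + 0.1492·88 + 0.1598·10 + 0.0402·34 = 136.7424
  x_2 = 0.0361·74 + 0.1065·89 + 1.1531·72 + 0.0710·90 + 0.1051·88 + 0.0816·10 + 0.0679·34 = 113.9271
  x_3 = 0.1012·74 + 0.1415·89 + 0.0812·72 + 1.1739·90 + 0.1537·88 + 0.1193·10 + 0.0724·34 = 148.7551
  x_4 = 0.1049·74 + 0.0803·89 + 0.0440·72 + 0.0473·90 + 1.1052·88 + 0.1060·10 + 0.0217·34 = 121.3831
  x_5 = 0.0915·74 + 0.1071·89 + 0.1411·72 + 0.1673·90 + 0.0638·88 + 1.1086·10 + 0.0529·34 = 60.0244
  x_6 = 0.0873·74 + 0.0594·89 + 0.1602·72 + 0.1522·90 + 0.1634·88 + 0.1191·10 + 1.0332·34 = 87.6704

121.3831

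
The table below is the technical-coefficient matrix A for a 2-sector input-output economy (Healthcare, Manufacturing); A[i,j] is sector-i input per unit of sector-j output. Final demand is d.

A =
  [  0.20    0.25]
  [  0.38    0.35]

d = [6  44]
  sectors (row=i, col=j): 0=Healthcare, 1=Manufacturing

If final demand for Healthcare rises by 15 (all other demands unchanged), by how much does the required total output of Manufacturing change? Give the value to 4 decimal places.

13.4118

Form M = I − A:
  [  0.80   -0.25]
  [ -0.38    0.65]
Leontief inverse L = M⁻¹:
  [  1.5294    0.5882]
  [  0.8941    1.8824]
Total output x = L · d:
  x_0 = 1.5294·6 + 0.5882·44 = 35.0588
  x_1 = 0.8941·6 + 1.8824·44 = 88.1882
Δx_1 = L[1,0] · Δd_0 = 0.8941 · 15 = 13.4118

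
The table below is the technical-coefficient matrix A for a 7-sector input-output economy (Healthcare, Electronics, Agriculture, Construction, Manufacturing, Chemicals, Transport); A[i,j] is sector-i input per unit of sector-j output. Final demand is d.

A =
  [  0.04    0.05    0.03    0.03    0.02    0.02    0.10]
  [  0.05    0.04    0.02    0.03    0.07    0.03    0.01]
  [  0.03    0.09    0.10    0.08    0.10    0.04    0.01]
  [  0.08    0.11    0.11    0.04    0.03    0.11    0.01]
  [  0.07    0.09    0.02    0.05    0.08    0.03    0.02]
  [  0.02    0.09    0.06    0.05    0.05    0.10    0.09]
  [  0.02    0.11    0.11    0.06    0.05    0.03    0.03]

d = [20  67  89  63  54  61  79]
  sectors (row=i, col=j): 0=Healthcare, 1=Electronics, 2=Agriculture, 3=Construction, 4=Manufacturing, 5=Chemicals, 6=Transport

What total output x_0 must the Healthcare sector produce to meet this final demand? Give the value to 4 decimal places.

50.1417

Form M = I − A:
  [  0.96   -0.05   -0.03   -0.03   -0.02   -0.02   -0.10]
  [ -0.05    0.96   -0.02   -0.03   -0.07   -0.03   -0.01]
  [ -0.03   -0.09    0.90   -0.08   -0.10   -0.04   -0.01]
  [ -0.08   -0.11   -0.11    0.96   -0.03   -0.11   -0.01]
  [ -0.07   -0.09   -0.02   -0.05    0.92   -0.03   -0.02]
  [ -0.02   -0.09   -0.06   -0.05   -0.05    0.90   -0.09]
  [ -0.02   -0.11   -0.11   -0.06   -0.05   -0.03    0.97]
Leontief inverse L = M⁻¹:
  [  1.0593    0.0885    0.0617    0.0528    0.0467    0.0411    0.1161]
  [  0.0694    1.0708    0.0404    0.0480    0.0930    0.0488    0.0256]
  [  0.0660    0.1484    1.1430    0.1156    0.1467    0.0773    0.0315]
  [  0.1133    0.1703    0.1562    1.0781    0.0780    0.1509    0.0418]
  [  0.0978    0.1325    0.0488    0.0747    1.1122    0.0563    0.0409]
  [  0.0517    0.1520    0.1081    0.0870    0.0956    1.1398    0.1166]
  [  0.0508    0.1622    0.1510    0.0929    0.0932    0.0626    1.0481]
Total output x = L · d:
  x_0 = 1.0593·20 + 0.0885·67 + 0.0617·89 + 0.0528·63 + 0.0467·54 + 0.0411·61 + 0.1161·79 = 50.1417
  x_1 = 0.0694·20 + 1.0708·67 + 0.0404·89 + 0.0480·63 + 0.0930·54 + 0.0488·61 + 0.0256·79 = 89.7693
  x_2 = 0.0660·20 + 0.1484·67 + 1.1430·89 + 0.1156·63 + 0.1467·54 + 0.0773·61 + 0.0315·79 = 135.3980
  x_3 = 0.1133·20 + 0.1703·67 + 0.1562·89 + 1.0781·63 + 0.0780·54 + 0.1509·61 + 0.0418·79 = 112.2193
  x_4 = 0.0978·20 + 0.1325·67 + 0.0488·89 + 0.0747·63 + 1.1122·54 + 0.0563·61 + 0.0409·79 = 86.5992
  x_5 = 0.0517·20 + 0.1520·67 + 0.1081·89 + 0.0870·63 + 0.0956·54 + 1.1398·61 + 0.1166·79 = 110.2236
  x_6 = 0.0508·20 + 0.1622·67 + 0.1510·89 + 0.0929·63 + 0.0932·54 + 0.0626·61 + 1.0481·79 = 122.8258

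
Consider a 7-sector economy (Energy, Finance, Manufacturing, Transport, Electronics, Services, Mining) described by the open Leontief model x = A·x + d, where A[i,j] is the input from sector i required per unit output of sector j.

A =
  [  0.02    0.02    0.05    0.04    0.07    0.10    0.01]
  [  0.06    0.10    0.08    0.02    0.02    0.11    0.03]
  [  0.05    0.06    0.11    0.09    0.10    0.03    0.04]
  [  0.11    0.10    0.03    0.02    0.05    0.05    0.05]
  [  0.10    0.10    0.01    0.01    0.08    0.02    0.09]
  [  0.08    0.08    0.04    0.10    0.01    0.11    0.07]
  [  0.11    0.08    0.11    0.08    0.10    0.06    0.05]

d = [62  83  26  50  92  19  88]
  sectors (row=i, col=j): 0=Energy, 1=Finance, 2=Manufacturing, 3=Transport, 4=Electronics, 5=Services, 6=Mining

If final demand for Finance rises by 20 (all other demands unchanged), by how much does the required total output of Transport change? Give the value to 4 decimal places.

3.0493

Form M = I − A:
  [  0.98   -0.02   -0.05   -0.04   -0.07   -0.10   -0.01]
  [ -0.06    0.90   -0.08   -0.02   -0.02   -0.11   -0.03]
  [ -0.05   -0.06    0.89   -0.09   -0.10   -0.03   -0.04]
  [ -0.11   -0.10   -0.03    0.98   -0.05   -0.05   -0.05]
  [ -0.10   -0.10   -0.01   -0.01    0.92   -0.02   -0.09]
  [ -0.08   -0.08   -0.04   -0.10   -0.01    0.89   -0.07]
  [ -0.11   -0.08   -0.11   -0.08   -0.10   -0.06    0.95]
Leontief inverse L = M⁻¹:
  [  1.0624    0.0639    0.0801    0.0705    0.1006    0.1389    0.0401]
  [  0.1116    1.1566    0.1286    0.0631    0.0599    0.1691    0.0646]
  [  0.1134    0.1264    1.1613    0.1307    0.1545    0.0838    0.0818]
  [  0.1586    0.1525    0.0740    1.0552    0.0908    0.1060    0.0815]
  [  0.1517    0.1543    0.0550    0.0435    1.1244    0.0740    0.1230]
  [  0.1446    0.1467    0.0935    0.1473    0.0571    1.1781    0.1101]
  [  0.1840    0.1578    0.1725    0.1313    0.1642    0.1311    1.0989]
Total output x = L · d:
  x_0 = 1.0624·62 + 0.0639·83 + 0.0801·26 + 0.0705·50 + 0.1006·92 + 0.1389·19 + 0.0401·88 = 92.2008
  x_1 = 0.1116·62 + 1.1566·83 + 0.1286·26 + 0.0631·50 + 0.0599·92 + 0.1691·19 + 0.0646·88 = 123.8230
  x_2 = 0.1134·62 + 0.1264·83 + 1.1613·26 + 0.1307·50 + 0.1545·92 + 0.0838·19 + 0.0818·88 = 77.2534
  x_3 = 0.1586·62 + 0.1525·83 + 0.0740·26 + 1.0552·50 + 0.0908·92 + 0.1060·19 + 0.0815·88 = 94.7169
  x_4 = 0.1517·62 + 0.1543·83 + 0.0550·26 + 0.0435·50 + 1.1244·92 + 0.0740·19 + 0.1230·88 = 141.4943
  x_5 = 0.1446·62 + 0.1467·83 + 0.0935·26 + 0.1473·50 + 0.0571·92 + 1.1781·19 + 0.1101·88 = 68.2572
  x_6 = 0.1840·62 + 0.1578·83 + 0.1725·26 + 0.1313·50 + 0.1642·92 + 0.1311·19 + 1.0989·88 = 149.8611
Δx_3 = L[3,1] · Δd_1 = 0.1525 · 20 = 3.0493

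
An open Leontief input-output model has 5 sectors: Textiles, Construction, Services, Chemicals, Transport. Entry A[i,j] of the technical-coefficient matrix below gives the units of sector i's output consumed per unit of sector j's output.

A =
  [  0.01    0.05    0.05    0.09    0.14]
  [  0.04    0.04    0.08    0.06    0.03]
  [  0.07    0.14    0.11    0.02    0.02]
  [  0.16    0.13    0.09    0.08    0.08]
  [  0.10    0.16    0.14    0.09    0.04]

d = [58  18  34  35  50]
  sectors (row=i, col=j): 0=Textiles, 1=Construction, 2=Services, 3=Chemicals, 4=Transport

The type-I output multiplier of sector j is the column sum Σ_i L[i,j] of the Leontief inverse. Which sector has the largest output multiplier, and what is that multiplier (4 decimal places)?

Form M = I − A:
  [  0.99   -0.05   -0.05   -0.09   -0.14]
  [ -0.04    0.96   -0.08   -0.06   -0.03]
  [ -0.07   -0.14    0.89   -0.02   -0.02]
  [ -0.16   -0.13   -0.09    0.92   -0.08]
  [ -0.10   -0.16   -0.14   -0.09    0.96]
Leontief inverse L = M⁻¹:
  [  1.0611    0.1177    0.1104    0.1307    0.1716]
  [  0.0714    1.0832    0.1185    0.0855    0.0539]
  [  0.1031    0.1898    1.1596    0.0525    0.0495]
  [  0.2185    0.2130    0.1682    1.1393    0.1370]
  [  0.1580    0.2404    0.2161    0.1423    1.0886]
Total output x = L · d:
  x_0 = 1.0611·58 + 0.1177·18 + 0.1104·34 + 0.1307·35 + 0.1716·50 = 80.5699
  x_1 = 0.0714·58 + 1.0832·18 + 0.1185·34 + 0.0855·35 + 0.0539·50 = 33.3521
  x_2 = 0.1031·58 + 0.1898·18 + 1.1596·34 + 0.0525·35 + 0.0495·50 = 53.1382
  x_3 = 0.2185·58 + 0.2130·18 + 0.1682·34 + 1.1393·35 + 0.1370·50 = 68.9448
  x_4 = 0.1580·58 + 0.2404·18 + 0.2161·34 + 0.1423·35 + 1.0886·50 = 80.2476
Output multipliers (column sums of L):
  Textiles: 1.6121
  Construction: 1.8442
  Services: 1.7727
  Chemicals: 1.5503
  Transport: 1.5005

Construction (1.8442)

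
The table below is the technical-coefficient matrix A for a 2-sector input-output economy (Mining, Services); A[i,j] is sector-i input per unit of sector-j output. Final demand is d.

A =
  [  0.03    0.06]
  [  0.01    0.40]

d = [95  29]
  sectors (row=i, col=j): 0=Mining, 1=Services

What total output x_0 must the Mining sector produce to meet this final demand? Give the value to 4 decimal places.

101.0320

Form M = I − A:
  [  0.97   -0.06]
  [ -0.01    0.60]
Leontief inverse L = M⁻¹:
  [  1.0320    0.1032]
  [  0.0172    1.6684]
Total output x = L · d:
  x_0 = 1.0320·95 + 0.1032·29 = 101.0320
  x_1 = 0.0172·95 + 1.6684·29 = 50.0172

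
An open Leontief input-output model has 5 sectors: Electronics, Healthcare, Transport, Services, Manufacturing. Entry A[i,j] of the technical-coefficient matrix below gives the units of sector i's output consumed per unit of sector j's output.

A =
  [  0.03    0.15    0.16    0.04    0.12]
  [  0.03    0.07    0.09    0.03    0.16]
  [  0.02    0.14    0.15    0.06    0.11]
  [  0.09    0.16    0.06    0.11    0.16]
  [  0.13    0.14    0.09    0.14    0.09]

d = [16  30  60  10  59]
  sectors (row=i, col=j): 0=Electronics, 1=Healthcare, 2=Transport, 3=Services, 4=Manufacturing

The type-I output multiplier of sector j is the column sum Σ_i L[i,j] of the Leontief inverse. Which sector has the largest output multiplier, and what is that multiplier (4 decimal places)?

Form M = I − A:
  [  0.97   -0.15   -0.16   -0.04   -0.12]
  [ -0.03    0.93   -0.09   -0.03   -0.16]
  [ -0.02   -0.14    0.85   -0.06   -0.11]
  [ -0.09   -0.16   -0.06    0.89   -0.16]
  [ -0.13   -0.14   -0.09   -0.14    0.91]
Leontief inverse L = M⁻¹:
  [  1.0882    0.2722    0.2675    0.1145    0.2438]
  [  0.0826    1.1692    0.1729    0.0947    0.2540]
  [  0.0770    0.2584    1.2521    0.1328    0.2303]
  [  0.1663    0.3076    0.1815    1.2023    0.3093]
  [  0.2013    0.2916    0.2166    0.2290    1.2432]
Total output x = L · d:
  x_0 = 1.0882·16 + 0.2722·30 + 0.2675·60 + 0.1145·10 + 0.2438·59 = 57.1587
  x_1 = 0.0826·16 + 1.1692·30 + 0.1729·60 + 0.0947·10 + 0.2540·59 = 62.7043
  x_2 = 0.0770·16 + 0.2584·30 + 1.2521·60 + 0.1328·10 + 0.2303·59 = 99.0248
  x_3 = 0.1663·16 + 0.3076·30 + 0.1815·60 + 1.2023·10 + 0.3093·59 = 53.0504
  x_4 = 0.2013·16 + 0.2916·30 + 0.2166·60 + 0.2290·10 + 1.2432·59 = 100.6028
Output multipliers (column sums of L):
  Electronics: 1.6153
  Healthcare: 2.2989
  Transport: 2.0906
  Services: 1.7734
  Manufacturing: 2.2806

Healthcare (2.2989)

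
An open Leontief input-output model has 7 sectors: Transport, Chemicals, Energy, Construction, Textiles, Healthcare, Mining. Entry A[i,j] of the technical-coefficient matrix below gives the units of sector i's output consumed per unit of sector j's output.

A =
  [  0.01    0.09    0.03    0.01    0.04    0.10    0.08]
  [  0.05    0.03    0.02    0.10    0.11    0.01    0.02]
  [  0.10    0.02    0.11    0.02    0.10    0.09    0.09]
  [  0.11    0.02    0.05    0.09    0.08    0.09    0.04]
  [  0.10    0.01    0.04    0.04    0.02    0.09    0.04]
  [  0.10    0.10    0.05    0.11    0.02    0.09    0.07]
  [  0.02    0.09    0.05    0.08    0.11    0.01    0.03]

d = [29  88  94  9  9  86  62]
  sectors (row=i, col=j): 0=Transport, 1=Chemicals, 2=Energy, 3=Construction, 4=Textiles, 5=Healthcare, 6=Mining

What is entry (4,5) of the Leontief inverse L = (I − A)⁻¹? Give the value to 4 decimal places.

Form M = I − A:
  [  0.99   -0.09   -0.03   -0.01   -0.04   -0.10   -0.08]
  [ -0.05    0.97   -0.02   -0.10   -0.11   -0.01   -0.02]
  [ -0.10   -0.02    0.89   -0.02   -0.10   -0.09   -0.09]
  [ -0.11   -0.02   -0.05    0.91   -0.08   -0.09   -0.04]
  [ -0.10   -0.01   -0.04   -0.04    0.98   -0.09   -0.04]
  [ -0.10   -0.10   -0.05   -0.11   -0.02    0.91   -0.07]
  [ -0.02   -0.09   -0.05   -0.08   -0.11   -0.01    0.97]
Leontief inverse L = M⁻¹:
  [  1.0533    0.1255    0.0592    0.0567    0.0830    0.1380    0.1107]
  [  0.0942    1.0552    0.0469    0.1353    0.1448    0.0548    0.0494]
  [  0.1637    0.0718    1.1589    0.0738    0.1584    0.1579    0.1435]
  [  0.1700    0.0667    0.0909    1.1423    0.1299    0.1552    0.0875]
  [  0.1400    0.0479    0.0695    0.0778    1.0562    0.1358    0.0755]
  [  0.1641    0.1518    0.0941    0.1744    0.0845    1.1548    0.1194]
  [  0.0705    0.1167    0.0817    0.1224    0.1547    0.0562    1.0622]
Total output x = L · d:
  x_0 = 1.0533·29 + 0.1255·88 + 0.0592·94 + 0.0567·9 + 0.0830·9 + 0.1380·86 + 0.1107·62 = 67.1403
  x_1 = 0.0942·29 + 1.0552·88 + 0.0469·94 + 0.1353·9 + 0.1448·9 + 0.0548·86 + 0.0494·62 = 110.2882
  x_2 = 0.1637·29 + 0.0718·88 + 1.1589·94 + 0.0738·9 + 0.1584·9 + 0.1579·86 + 0.1435·62 = 144.5789
  x_3 = 0.1700·29 + 0.0667·88 + 0.0909·94 + 1.1423·9 + 0.1299·9 + 0.1552·86 + 0.0875·62 = 49.5587
  x_4 = 0.1400·29 + 0.0479·88 + 0.0695·94 + 0.0778·9 + 1.0562·9 + 0.1358·86 + 0.0755·62 = 41.3780
  x_5 = 0.1641·29 + 0.1518·88 + 0.0941·94 + 0.1744·9 + 0.0845·9 + 1.1548·86 + 0.1194·62 = 136.0139
  x_6 = 0.0705·29 + 0.1167·88 + 0.0817·94 + 0.1224·9 + 0.1547·9 + 0.0562·86 + 1.0622·62 = 93.1692

L[4,5] = 0.1358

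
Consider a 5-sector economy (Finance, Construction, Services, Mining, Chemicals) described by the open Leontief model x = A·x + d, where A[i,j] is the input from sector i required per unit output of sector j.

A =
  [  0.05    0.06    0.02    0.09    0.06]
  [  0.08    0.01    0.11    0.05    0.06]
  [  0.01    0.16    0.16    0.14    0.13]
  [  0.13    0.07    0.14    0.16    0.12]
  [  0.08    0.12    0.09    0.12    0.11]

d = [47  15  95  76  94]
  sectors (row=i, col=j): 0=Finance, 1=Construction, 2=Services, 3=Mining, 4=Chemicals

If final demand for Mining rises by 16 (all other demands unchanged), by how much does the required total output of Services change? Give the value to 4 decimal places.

Form M = I − A:
  [  0.95   -0.06   -0.02   -0.09   -0.06]
  [ -0.08    0.99   -0.11   -0.05   -0.06]
  [ -0.01   -0.16    0.84   -0.14   -0.13]
  [ -0.13   -0.07   -0.14    0.84   -0.12]
  [ -0.08   -0.12   -0.09   -0.12    0.89]
Leontief inverse L = M⁻¹:
  [  1.0924    0.1030    0.0769    0.1520    0.1123]
  [  0.1191    1.0694    0.1766    0.1234    0.1226]
  [  0.0955    0.2663    1.3011    0.2790    0.2521]
  [  0.2168    0.1787    0.2719    1.3043    0.2422]
  [  0.1531    0.2045    0.1990    0.2344    1.2084]
Total output x = L · d:
  x_0 = 1.0924·47 + 0.1030·15 + 0.0769·95 + 0.1520·76 + 0.1123·94 = 82.3002
  x_1 = 0.1191·47 + 1.0694·15 + 0.1766·95 + 0.1234·76 + 0.1226·94 = 59.3089
  x_2 = 0.0955·47 + 0.2663·15 + 1.3011·95 + 0.2790·76 + 0.2521·94 = 176.9860
  x_3 = 0.2168·47 + 0.1787·15 + 0.2719·95 + 1.3043·76 + 0.2422·94 = 160.5907
  x_4 = 0.1531·47 + 0.2045·15 + 0.1990·95 + 0.2344·76 + 1.2084·94 = 160.5626
Δx_2 = L[2,3] · Δd_3 = 0.2790 · 16 = 4.4632

4.4632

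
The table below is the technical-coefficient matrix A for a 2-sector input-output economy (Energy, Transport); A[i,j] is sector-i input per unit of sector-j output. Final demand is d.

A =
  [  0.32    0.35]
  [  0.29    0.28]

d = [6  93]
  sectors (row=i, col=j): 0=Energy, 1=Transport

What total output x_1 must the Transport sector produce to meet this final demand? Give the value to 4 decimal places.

Form M = I − A:
  [  0.68   -0.35]
  [ -0.29    0.72]
Leontief inverse L = M⁻¹:
  [  1.8552    0.9018]
  [  0.7472    1.7521]
Total output x = L · d:
  x_0 = 1.8552·6 + 0.9018·93 = 95.0013
  x_1 = 0.7472·6 + 1.7521·93 = 167.4311

167.4311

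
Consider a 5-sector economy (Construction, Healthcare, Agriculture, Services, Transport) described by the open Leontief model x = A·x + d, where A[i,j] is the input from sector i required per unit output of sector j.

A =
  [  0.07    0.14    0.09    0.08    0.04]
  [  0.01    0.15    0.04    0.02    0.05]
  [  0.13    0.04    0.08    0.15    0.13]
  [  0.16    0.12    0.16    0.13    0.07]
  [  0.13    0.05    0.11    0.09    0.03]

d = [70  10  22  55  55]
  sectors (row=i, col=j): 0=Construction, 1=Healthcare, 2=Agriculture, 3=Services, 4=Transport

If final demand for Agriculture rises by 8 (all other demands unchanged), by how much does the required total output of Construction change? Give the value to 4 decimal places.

Form M = I − A:
  [  0.93   -0.14   -0.09   -0.08   -0.04]
  [ -0.01    0.85   -0.04   -0.02   -0.05]
  [ -0.13   -0.04    0.92   -0.15   -0.13]
  [ -0.16   -0.12   -0.16    0.87   -0.07]
  [ -0.13   -0.05   -0.11   -0.09    0.97]
Leontief inverse L = M⁻¹:
  [  1.1373    0.2206    0.1570    0.1460    0.0898]
  [  0.0432    1.1991    0.0747    0.0524    0.0774]
  [  0.2367    0.1412    1.1827    0.2489    0.1935]
  [  0.2753    0.2424    0.2715    1.2426    0.1499]
  [  0.2070    0.1299    0.1842    0.1658    1.0828]
Total output x = L · d:
  x_0 = 1.1373·70 + 0.2206·10 + 0.1570·22 + 0.1460·55 + 0.0898·55 = 98.2397
  x_1 = 0.0432·70 + 1.1991·10 + 0.0747·22 + 0.0524·55 + 0.0774·55 = 23.7962
  x_2 = 0.2367·70 + 0.1412·10 + 1.1827·22 + 0.2489·55 + 0.1935·55 = 68.3356
  x_3 = 0.2753·70 + 0.2424·10 + 0.2715·22 + 1.2426·55 + 0.1499·55 = 104.2572
  x_4 = 0.2070·70 + 0.1299·10 + 0.1842·22 + 0.1658·55 + 1.0828·55 = 88.5165
Δx_0 = L[0,2] · Δd_2 = 0.1570 · 8 = 1.2558

1.2558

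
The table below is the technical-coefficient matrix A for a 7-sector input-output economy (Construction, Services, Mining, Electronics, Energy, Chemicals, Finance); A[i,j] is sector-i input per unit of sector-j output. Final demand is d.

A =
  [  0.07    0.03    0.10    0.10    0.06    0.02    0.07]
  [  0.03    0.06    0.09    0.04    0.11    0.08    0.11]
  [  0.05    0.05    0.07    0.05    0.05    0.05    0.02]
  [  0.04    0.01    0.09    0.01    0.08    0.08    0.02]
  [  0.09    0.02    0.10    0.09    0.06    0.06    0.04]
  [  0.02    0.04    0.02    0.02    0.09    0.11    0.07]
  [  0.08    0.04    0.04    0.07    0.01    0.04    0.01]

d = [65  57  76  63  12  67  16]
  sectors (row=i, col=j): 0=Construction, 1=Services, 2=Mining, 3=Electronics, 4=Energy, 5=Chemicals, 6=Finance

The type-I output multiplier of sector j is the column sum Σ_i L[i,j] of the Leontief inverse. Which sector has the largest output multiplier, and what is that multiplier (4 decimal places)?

Mining (1.8357)

Form M = I − A:
  [  0.93   -0.03   -0.10   -0.10   -0.06   -0.02   -0.07]
  [ -0.03    0.94   -0.09   -0.04   -0.11   -0.08   -0.11]
  [ -0.05   -0.05    0.93   -0.05   -0.05   -0.05   -0.02]
  [ -0.04   -0.01   -0.09    0.99   -0.08   -0.08   -0.02]
  [ -0.09   -0.02   -0.10   -0.09    0.94   -0.06   -0.04]
  [ -0.02   -0.04   -0.02   -0.02   -0.09    0.89   -0.07]
  [ -0.08   -0.04   -0.04   -0.07   -0.01   -0.04    0.99]
Leontief inverse L = M⁻¹:
  [  1.1114    0.0543    0.1552    0.1401    0.1045    0.0627    0.0992]
  [  0.0782    1.0906    0.1491    0.0874    0.1623    0.1336    0.1475]
  [  0.0799    0.0701    1.1117    0.0801    0.0880    0.0858    0.0471]
  [  0.0700    0.0293    0.1278    1.0407    0.1147    0.1147    0.0446]
  [  0.1311    0.0450    0.1556    0.1309    1.1077    0.1054    0.0723]
  [  0.0533    0.0614    0.0598    0.0530    0.1296    1.1517    0.0995]
  [  0.1046    0.0563    0.0765    0.0951    0.0431    0.0696    1.0339]
Total output x = L · d:
  x_0 = 1.1114·65 + 0.0543·57 + 0.1552·76 + 0.1401·63 + 0.1045·12 + 0.0627·67 + 0.0992·16 = 102.9966
  x_1 = 0.0782·65 + 1.0906·57 + 0.1491·76 + 0.0874·63 + 0.1623·12 + 0.1336·67 + 0.1475·16 = 97.3429
  x_2 = 0.0799·65 + 0.0701·57 + 1.1117·76 + 0.0801·63 + 0.0880·12 + 0.0858·67 + 0.0471·16 = 106.2826
  x_3 = 0.0700·65 + 0.0293·57 + 0.1278·76 + 1.0407·63 + 0.1147·12 + 0.1147·67 + 0.0446·16 = 91.2688
  x_4 = 0.1311·65 + 0.0450·57 + 0.1556·76 + 0.1309·63 + 1.1077·12 + 0.1054·67 + 0.0723·16 = 52.6706
  x_5 = 0.0533·65 + 0.0614·57 + 0.0598·76 + 0.0530·63 + 0.1296·12 + 1.1517·67 + 0.0995·16 = 95.1606
  x_6 = 0.1046·65 + 0.0563·57 + 0.0765·76 + 0.0951·63 + 0.0431·12 + 0.0696·67 + 1.0339·16 = 43.5421
Output multipliers (column sums of L):
  Construction: 1.6286
  Services: 1.4070
  Mining: 1.8357
  Electronics: 1.6273
  Energy: 1.7500
  Chemicals: 1.7234
  Finance: 1.5441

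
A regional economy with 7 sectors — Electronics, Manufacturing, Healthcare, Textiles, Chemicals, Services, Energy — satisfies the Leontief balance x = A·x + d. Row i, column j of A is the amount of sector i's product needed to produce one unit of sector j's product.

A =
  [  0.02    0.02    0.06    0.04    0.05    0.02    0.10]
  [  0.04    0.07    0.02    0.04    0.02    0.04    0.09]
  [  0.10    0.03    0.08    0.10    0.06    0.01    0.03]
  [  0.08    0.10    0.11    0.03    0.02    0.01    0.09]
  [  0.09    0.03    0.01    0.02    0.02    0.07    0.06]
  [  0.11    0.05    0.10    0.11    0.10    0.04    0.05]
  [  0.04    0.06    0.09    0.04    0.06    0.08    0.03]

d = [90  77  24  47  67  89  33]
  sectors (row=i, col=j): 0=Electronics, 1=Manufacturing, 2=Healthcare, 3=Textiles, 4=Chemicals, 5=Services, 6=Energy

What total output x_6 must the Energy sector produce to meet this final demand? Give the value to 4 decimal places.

72.7416

Form M = I − A:
  [  0.98   -0.02   -0.06   -0.04   -0.05   -0.02   -0.10]
  [ -0.04    0.93   -0.02   -0.04   -0.02   -0.04   -0.09]
  [ -0.10   -0.03    0.92   -0.10   -0.06   -0.01   -0.03]
  [ -0.08   -0.10   -0.11    0.97   -0.02   -0.01   -0.09]
  [ -0.09   -0.03   -0.01   -0.02    0.98   -0.07   -0.06]
  [ -0.11   -0.05   -0.10   -0.11   -0.10    0.96   -0.05]
  [ -0.04   -0.06   -0.09   -0.04   -0.06   -0.08    0.97]
Leontief inverse L = M⁻¹:
  [  1.0542    0.0459    0.0957    0.0668    0.0741    0.0417    0.1288]
  [  0.0721    1.0986    0.0559    0.0671    0.0448    0.0621    0.1233]
  [  0.1429    0.0630    1.1252    0.1329    0.0880    0.0314    0.0748]
  [  0.1230    0.1348    0.1563    1.0684    0.0523    0.0359    0.1342]
  [  0.1206    0.0537    0.0449    0.0474    1.0462    0.0897    0.0925]
  [  0.1707    0.0949    0.1607    0.1565    0.1398    1.0718    0.1098]
  [  0.0878    0.0924    0.1343    0.0791    0.0924    0.1039    1.0711]
Total output x = L · d:
  x_0 = 1.0542·90 + 0.0459·77 + 0.0957·24 + 0.0668·47 + 0.0741·67 + 0.0417·89 + 0.1288·33 = 116.7780
  x_1 = 0.0721·90 + 1.0986·77 + 0.0559·24 + 0.0671·47 + 0.0448·67 + 0.0621·89 + 0.1233·33 = 108.1727
  x_2 = 0.1429·90 + 0.0630·77 + 1.1252·24 + 0.1329·47 + 0.0880·67 + 0.0314·89 + 0.0748·33 = 62.1169
  x_3 = 0.1230·90 + 0.1348·77 + 0.1563·24 + 1.0684·47 + 0.0523·67 + 0.0359·89 + 0.1342·33 = 86.5464
  x_4 = 0.1206·90 + 0.0537·77 + 0.0449·24 + 0.0474·47 + 1.0462·67 + 0.0897·89 + 0.0925·33 = 99.4180
  x_5 = 0.1707·90 + 0.0949·77 + 0.1607·24 + 0.1565·47 + 0.1398·67 + 1.0718·89 + 0.1098·33 = 142.2551
  x_6 = 0.0878·90 + 0.0924·77 + 0.1343·24 + 0.0791·47 + 0.0924·67 + 0.1039·89 + 1.0711·33 = 72.7416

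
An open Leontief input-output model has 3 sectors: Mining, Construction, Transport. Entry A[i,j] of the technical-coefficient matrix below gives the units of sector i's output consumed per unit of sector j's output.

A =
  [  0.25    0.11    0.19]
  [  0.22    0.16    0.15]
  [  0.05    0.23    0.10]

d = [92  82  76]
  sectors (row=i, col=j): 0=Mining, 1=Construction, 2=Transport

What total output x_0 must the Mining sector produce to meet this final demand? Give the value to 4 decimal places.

182.5878

Form M = I − A:
  [  0.75   -0.11   -0.19]
  [ -0.22    0.84   -0.15]
  [ -0.05   -0.23    0.90]
Leontief inverse L = M⁻¹:
  [  1.4403    0.2849    0.3515]
  [  0.4102    1.3285    0.3080]
  [  0.1849    0.3553    1.2094]
Total output x = L · d:
  x_0 = 1.4403·92 + 0.2849·82 + 0.3515·76 = 182.5878
  x_1 = 0.4102·92 + 1.3285·82 + 0.3080·76 = 170.0926
  x_2 = 0.1849·92 + 0.3553·82 + 1.2094·76 = 138.0563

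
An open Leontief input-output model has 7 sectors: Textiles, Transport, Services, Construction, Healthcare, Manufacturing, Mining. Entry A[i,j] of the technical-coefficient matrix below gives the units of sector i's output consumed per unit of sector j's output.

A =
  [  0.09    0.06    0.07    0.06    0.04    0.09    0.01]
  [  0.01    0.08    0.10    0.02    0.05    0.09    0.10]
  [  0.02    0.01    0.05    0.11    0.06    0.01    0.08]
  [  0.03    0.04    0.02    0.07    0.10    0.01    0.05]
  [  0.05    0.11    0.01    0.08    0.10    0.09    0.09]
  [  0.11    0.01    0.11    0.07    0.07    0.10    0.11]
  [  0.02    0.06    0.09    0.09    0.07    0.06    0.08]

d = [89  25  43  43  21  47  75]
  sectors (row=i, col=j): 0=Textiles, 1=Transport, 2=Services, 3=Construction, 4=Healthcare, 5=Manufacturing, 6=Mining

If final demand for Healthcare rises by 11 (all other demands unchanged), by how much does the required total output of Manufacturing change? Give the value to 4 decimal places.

1.5828

Form M = I − A:
  [  0.91   -0.06   -0.07   -0.06   -0.04   -0.09   -0.01]
  [ -0.01    0.92   -0.10   -0.02   -0.05   -0.09   -0.10]
  [ -0.02   -0.01    0.95   -0.11   -0.06   -0.01   -0.08]
  [ -0.03   -0.04   -0.02    0.93   -0.10   -0.01   -0.05]
  [ -0.05   -0.11   -0.01   -0.08    0.90   -0.09   -0.09]
  [ -0.11   -0.01   -0.11   -0.07   -0.07    0.90   -0.11]
  [ -0.02   -0.06   -0.09   -0.09   -0.07   -0.06    0.92]
Leontief inverse L = M⁻¹:
  [  1.1296    0.0966    0.1190    0.1137    0.0920    0.1387    0.0649]
  [  0.0451    1.1205    0.1564    0.0816    0.1078    0.1412    0.1677]
  [  0.0429    0.0425    1.0811    0.1557    0.1064    0.0411    0.1229]
  [  0.0542    0.0763    0.0512    1.1114    0.1445    0.0466    0.0934]
  [  0.0953    0.1660    0.0739    0.1471    1.1710    0.1568    0.1668]
  [  0.1621    0.0609    0.1753    0.1504    0.1439    1.1638    0.1850]
  [  0.0548    0.1034    0.1406    0.1528    0.1321    0.1086    1.1452]
Total output x = L · d:
  x_0 = 1.1296·89 + 0.0966·25 + 0.1190·43 + 0.1137·43 + 0.0920·21 + 0.1387·47 + 0.0649·75 = 126.2697
  x_1 = 0.0451·89 + 1.1205·25 + 0.1564·43 + 0.0816·43 + 0.1078·21 + 0.1412·47 + 0.1677·75 = 63.7401
  x_2 = 0.0429·89 + 0.0425·25 + 1.0811·43 + 0.1557·43 + 0.1064·21 + 0.0411·47 + 0.1229·75 = 71.4403
  x_3 = 0.0542·89 + 0.0763·25 + 0.0512·43 + 1.1114·43 + 0.1445·21 + 0.0466·47 + 0.0934·75 = 68.9621
  x_4 = 0.0953·89 + 0.1660·25 + 0.0739·43 + 0.1471·43 + 1.1710·21 + 0.1568·47 + 0.1668·75 = 66.6029
  x_5 = 0.1621·89 + 0.0609·25 + 0.1753·43 + 0.1504·43 + 0.1439·21 + 1.1638·47 + 0.1850·75 = 101.5539
  x_6 = 0.0548·89 + 0.1034·25 + 0.1406·43 + 0.1528·43 + 0.1321·21 + 0.1086·47 + 1.1452·75 = 113.8494
Δx_5 = L[5,4] · Δd_4 = 0.1439 · 11 = 1.5828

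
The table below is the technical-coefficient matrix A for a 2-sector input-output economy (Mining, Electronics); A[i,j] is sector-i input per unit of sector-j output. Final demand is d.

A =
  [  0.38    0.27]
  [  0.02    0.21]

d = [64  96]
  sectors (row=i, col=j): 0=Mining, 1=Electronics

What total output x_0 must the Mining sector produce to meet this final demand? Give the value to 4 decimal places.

157.8860

Form M = I − A:
  [  0.62   -0.27]
  [ -0.02    0.79]
Leontief inverse L = M⁻¹:
  [  1.6309    0.5574]
  [  0.0413    1.2799]
Total output x = L · d:
  x_0 = 1.6309·64 + 0.5574·96 = 157.8860
  x_1 = 0.0413·64 + 1.2799·96 = 125.5161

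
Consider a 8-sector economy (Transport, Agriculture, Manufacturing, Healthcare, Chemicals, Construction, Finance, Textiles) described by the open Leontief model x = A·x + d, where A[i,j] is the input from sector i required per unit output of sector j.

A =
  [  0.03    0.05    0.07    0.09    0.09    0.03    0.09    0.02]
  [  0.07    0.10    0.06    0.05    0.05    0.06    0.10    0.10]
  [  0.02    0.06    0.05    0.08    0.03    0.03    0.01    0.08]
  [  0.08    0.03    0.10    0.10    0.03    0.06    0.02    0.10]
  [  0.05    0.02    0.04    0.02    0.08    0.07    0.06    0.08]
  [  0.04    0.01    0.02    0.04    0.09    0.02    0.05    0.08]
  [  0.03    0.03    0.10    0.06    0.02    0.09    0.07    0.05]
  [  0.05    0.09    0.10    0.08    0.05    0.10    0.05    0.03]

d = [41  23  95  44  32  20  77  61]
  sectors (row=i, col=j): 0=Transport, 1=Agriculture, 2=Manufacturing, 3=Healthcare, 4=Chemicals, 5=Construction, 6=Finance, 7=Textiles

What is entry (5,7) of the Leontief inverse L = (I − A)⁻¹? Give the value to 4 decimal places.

Form M = I − A:
  [  0.97   -0.05   -0.07   -0.09   -0.09   -0.03   -0.09   -0.02]
  [ -0.07    0.90   -0.06   -0.05   -0.05   -0.06   -0.10   -0.10]
  [ -0.02   -0.06    0.95   -0.08   -0.03   -0.03   -0.01   -0.08]
  [ -0.08   -0.03   -0.10    0.90   -0.03   -0.06   -0.02   -0.10]
  [ -0.05   -0.02   -0.04   -0.02    0.92   -0.07   -0.06   -0.08]
  [ -0.04   -0.01   -0.02   -0.04   -0.09    0.98   -0.05   -0.08]
  [ -0.03   -0.03   -0.10   -0.06   -0.02   -0.09    0.93   -0.05]
  [ -0.05   -0.09   -0.10   -0.08   -0.05   -0.10   -0.05    0.97]
Leontief inverse L = M⁻¹:
  [  1.0708    0.0896    0.1302    0.1465    0.1340    0.0816    0.1353    0.0819]
  [  0.1214    1.1578    0.1378    0.1231    0.1087    0.1269    0.1636    0.1738]
  [  0.0545    0.0971    1.0988    0.1276    0.0655    0.0710    0.0452    0.1285]
  [  0.1251    0.0789    0.1676    1.1689    0.0817    0.1142    0.0678    0.1647]
  [  0.0841    0.0556    0.0910    0.0680    1.1240    0.1158    0.1023    0.1295]
  [  0.0702    0.0406    0.0658    0.0816    0.1262    1.0613    0.0854    0.1218]
  [  0.0662    0.0684    0.1549    0.1151    0.0622    0.1353    1.1102    0.1066]
  [  0.0974    0.1391    0.1660    0.1464    0.1046    0.1551    0.1037    1.1028]
Total output x = L · d:
  x_0 = 1.0708·41 + 0.0896·23 + 0.1302·95 + 0.1465·44 + 0.1340·32 + 0.0816·20 + 0.1353·77 + 0.0819·61 = 86.1173
  x_1 = 0.1214·41 + 1.1578·23 + 0.1378·95 + 0.1231·44 + 0.1087·32 + 0.1269·20 + 0.1636·77 + 0.1738·61 = 79.3242
  x_2 = 0.0545·41 + 0.0971·23 + 1.0988·95 + 0.1276·44 + 0.0655·32 + 0.0710·20 + 0.0452·77 + 0.1285·61 = 129.3009
  x_3 = 0.1251·41 + 0.0789·23 + 0.1676·95 + 1.1689·44 + 0.0817·32 + 0.1142·20 + 0.0678·77 + 0.1647·61 = 94.4599
  x_4 = 0.0841·41 + 0.0556·23 + 0.0910·95 + 0.0680·44 + 1.1240·32 + 0.1158·20 + 0.1023·77 + 0.1295·61 = 70.4262
  x_5 = 0.0702·41 + 0.0406·23 + 0.0658·95 + 0.0816·44 + 0.1262·32 + 1.0613·20 + 0.0854·77 + 0.1218·61 = 52.9255
  x_6 = 0.0662·41 + 0.0684·23 + 0.1549·95 + 0.1151·44 + 0.0622·32 + 0.1353·20 + 1.1102·77 + 0.1066·61 = 120.7404
  x_7 = 0.0974·41 + 0.1391·23 + 0.1660·95 + 0.1464·44 + 0.1046·32 + 0.1551·20 + 0.1037·77 + 1.1028·61 = 111.1163

L[5,7] = 0.1218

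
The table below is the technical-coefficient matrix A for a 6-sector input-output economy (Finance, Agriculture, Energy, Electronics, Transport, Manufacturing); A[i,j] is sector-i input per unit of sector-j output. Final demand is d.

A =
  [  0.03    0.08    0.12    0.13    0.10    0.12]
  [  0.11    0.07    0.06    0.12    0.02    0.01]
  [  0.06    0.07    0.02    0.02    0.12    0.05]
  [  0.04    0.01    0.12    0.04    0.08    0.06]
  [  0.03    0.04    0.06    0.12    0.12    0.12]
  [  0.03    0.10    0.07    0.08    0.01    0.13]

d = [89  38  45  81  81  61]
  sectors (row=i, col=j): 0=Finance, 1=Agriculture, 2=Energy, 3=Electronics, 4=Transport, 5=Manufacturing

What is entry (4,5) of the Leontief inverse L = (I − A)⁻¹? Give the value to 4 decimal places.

Form M = I − A:
  [  0.97   -0.08   -0.12   -0.13   -0.10   -0.12]
  [ -0.11    0.93   -0.06   -0.12   -0.02   -0.01]
  [ -0.06   -0.07    0.98   -0.02   -0.12   -0.05]
  [ -0.04   -0.01   -0.12    0.96   -0.08   -0.06]
  [ -0.03   -0.04   -0.06   -0.12    0.88   -0.12]
  [ -0.03   -0.10   -0.07   -0.08   -0.01    0.87]
Leontief inverse L = M⁻¹:
  [  1.0783    0.1382    0.1905    0.2054    0.1726    0.1992]
  [  0.1442    1.1081    0.1158    0.1748    0.0740    0.0615]
  [  0.0895    0.1069    1.0649    0.0770    0.1660    0.1030]
  [  0.0675    0.0472    0.1601    1.0857    0.1305    0.1119]
  [  0.0679    0.0887    0.1228    0.1867    1.1820    0.1934]
  [  0.0680    0.1461    0.1217    0.1354    0.0534    1.1842]
Total output x = L · d:
  x_0 = 1.0783·89 + 0.1382·38 + 0.1905·45 + 0.2054·81 + 0.1726·81 + 0.1992·61 = 152.5678
  x_1 = 0.1442·89 + 1.1081·38 + 0.1158·45 + 0.1748·81 + 0.0740·81 + 0.0615·61 = 84.0610
  x_2 = 0.0895·89 + 0.1069·38 + 1.0649·45 + 0.0770·81 + 0.1660·81 + 0.1030·61 = 85.9053
  x_3 = 0.0675·89 + 0.0472·38 + 0.1601·45 + 1.0857·81 + 0.1305·81 + 0.1119·61 = 120.3498
  x_4 = 0.0679·89 + 0.0887·38 + 0.1228·45 + 0.1867·81 + 1.1820·81 + 0.1934·61 = 137.5995
  x_5 = 0.0680·89 + 0.1461·38 + 0.1217·45 + 0.1354·81 + 0.0534·81 + 1.1842·61 = 104.5983

L[4,5] = 0.1934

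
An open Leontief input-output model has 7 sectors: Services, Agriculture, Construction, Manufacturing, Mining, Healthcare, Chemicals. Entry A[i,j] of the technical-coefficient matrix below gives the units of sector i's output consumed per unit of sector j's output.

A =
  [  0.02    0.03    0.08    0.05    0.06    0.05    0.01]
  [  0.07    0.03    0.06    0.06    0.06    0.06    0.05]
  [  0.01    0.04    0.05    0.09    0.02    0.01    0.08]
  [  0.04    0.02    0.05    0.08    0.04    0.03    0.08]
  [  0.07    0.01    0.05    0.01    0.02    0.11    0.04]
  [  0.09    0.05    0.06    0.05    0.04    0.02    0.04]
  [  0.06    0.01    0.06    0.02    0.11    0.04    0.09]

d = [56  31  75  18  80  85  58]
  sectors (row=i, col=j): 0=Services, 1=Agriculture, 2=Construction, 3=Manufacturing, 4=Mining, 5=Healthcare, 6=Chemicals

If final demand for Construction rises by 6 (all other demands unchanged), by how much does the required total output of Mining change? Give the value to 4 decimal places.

Form M = I − A:
  [  0.98   -0.03   -0.08   -0.05   -0.06   -0.05   -0.01]
  [ -0.07    0.97   -0.06   -0.06   -0.06   -0.06   -0.05]
  [ -0.01   -0.04    0.95   -0.09   -0.02   -0.01   -0.08]
  [ -0.04   -0.02   -0.05    0.92   -0.04   -0.03   -0.08]
  [ -0.07   -0.01   -0.05   -0.01    0.98   -0.11   -0.04]
  [ -0.09   -0.05   -0.06   -0.05   -0.04    0.98   -0.04]
  [ -0.06   -0.01   -0.06   -0.02   -0.11   -0.04    0.91]
Leontief inverse L = M⁻¹:
  [  1.0418    0.0429    0.1052    0.0751    0.0785    0.0694    0.0362]
  [  0.0986    1.0459    0.0944    0.0902    0.0885    0.0861    0.0825]
  [  0.0320    0.0508    1.0758    0.1148    0.0454    0.0289    0.1111]
  [  0.0648    0.0326    0.0797    1.1064    0.0675    0.0521    0.1120]
  [  0.0941    0.0248    0.0783    0.0341    1.0431    0.1278    0.0637]
  [  0.1135    0.0641    0.0914    0.0782    0.0662    1.0437    0.0685]
  [  0.0897    0.0242    0.0941    0.0454    0.1396    0.0699    1.1227]
Total output x = L · d:
  x_0 = 1.0418·56 + 0.0429·31 + 0.1052·75 + 0.0751·18 + 0.0785·80 + 0.0694·85 + 0.0362·58 = 83.1928
  x_1 = 0.0986·56 + 1.0459·31 + 0.0944·75 + 0.0902·18 + 0.0885·80 + 0.0861·85 + 0.0825·58 = 65.8291
  x_2 = 0.0320·56 + 0.0508·31 + 1.0758·75 + 0.1148·18 + 0.0454·80 + 0.0289·85 + 0.1111·58 = 98.6406
  x_3 = 0.0648·56 + 0.0326·31 + 0.0797·75 + 1.1064·18 + 0.0675·80 + 0.0521·85 + 0.1120·58 = 46.8537
  x_4 = 0.0941·56 + 0.0248·31 + 0.0783·75 + 0.0341·18 + 1.0431·80 + 0.1278·85 + 0.0637·58 = 110.5327
  x_5 = 0.1135·56 + 0.0641·31 + 0.0914·75 + 0.0782·18 + 0.0662·80 + 1.0437·85 + 0.0685·58 = 114.5881
  x_6 = 0.0897·56 + 0.0242·31 + 0.0941·75 + 0.0454·18 + 0.1396·80 + 0.0699·85 + 1.1227·58 = 95.8764
Δx_4 = L[4,2] · Δd_2 = 0.0783 · 6 = 0.4697

0.4697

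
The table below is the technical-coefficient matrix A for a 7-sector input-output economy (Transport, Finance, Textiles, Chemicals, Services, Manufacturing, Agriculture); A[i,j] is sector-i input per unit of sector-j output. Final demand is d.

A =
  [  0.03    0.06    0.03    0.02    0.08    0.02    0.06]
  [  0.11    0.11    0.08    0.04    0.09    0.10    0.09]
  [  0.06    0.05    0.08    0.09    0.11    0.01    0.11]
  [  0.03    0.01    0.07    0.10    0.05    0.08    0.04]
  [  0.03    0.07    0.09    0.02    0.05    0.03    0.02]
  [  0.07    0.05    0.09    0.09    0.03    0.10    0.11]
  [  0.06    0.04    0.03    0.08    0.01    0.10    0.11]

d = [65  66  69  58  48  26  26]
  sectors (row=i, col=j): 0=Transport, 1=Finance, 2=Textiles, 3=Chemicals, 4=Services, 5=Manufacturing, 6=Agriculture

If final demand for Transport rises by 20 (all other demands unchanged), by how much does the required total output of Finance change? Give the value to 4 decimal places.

Form M = I − A:
  [  0.97   -0.06   -0.03   -0.02   -0.08   -0.02   -0.06]
  [ -0.11    0.89   -0.08   -0.04   -0.09   -0.10   -0.09]
  [ -0.06   -0.05    0.92   -0.09   -0.11   -0.01   -0.11]
  [ -0.03   -0.01   -0.07    0.90   -0.05   -0.08   -0.04]
  [ -0.03   -0.07   -0.09   -0.02    0.95   -0.03   -0.02]
  [ -0.07   -0.05   -0.09   -0.09   -0.03    0.90   -0.11]
  [ -0.06   -0.04   -0.03   -0.08   -0.01   -0.10    0.89]
Leontief inverse L = M⁻¹:
  [  1.0606    0.0921    0.0659    0.0510    0.1111    0.0539    0.1004]
  [  0.1744    1.1752    0.1540    0.1080    0.1568    0.1709    0.1791]
  [  0.1063    0.0969    1.1377    0.1460    0.1614    0.0636    0.1756]
  [  0.0647    0.0418    0.1167    1.1485    0.0882    0.1226    0.0918]
  [  0.0639    0.1043    0.1302    0.0554    1.0886    0.0630    0.0657]
  [  0.1240    0.0994    0.1531    0.1577    0.0847    1.1646    0.1903]
  [  0.1034    0.0784    0.0789    0.1348    0.0497    0.1560    1.1747]
Total output x = L · d:
  x_0 = 1.0606·65 + 0.0921·66 + 0.0659·69 + 0.0510·58 + 0.1111·48 + 0.0539·26 + 0.1004·26 = 91.8641
  x_1 = 0.1744·65 + 1.1752·66 + 0.1540·69 + 0.1080·58 + 0.1568·48 + 0.1709·26 + 0.1791·26 = 122.4174
  x_2 = 0.1063·65 + 0.0969·66 + 1.1377·69 + 0.1460·58 + 0.1614·48 + 0.0636·26 + 0.1756·26 = 114.2441
  x_3 = 0.0647·65 + 0.0418·66 + 0.1167·69 + 1.1485·58 + 0.0882·48 + 0.1226·26 + 0.0918·26 = 91.4379
  x_4 = 0.0639·65 + 0.1043·66 + 0.1302·69 + 0.0554·58 + 1.0886·48 + 0.0630·26 + 0.0657·26 = 78.8288
  x_5 = 0.1240·65 + 0.0994·66 + 0.1531·69 + 0.1577·58 + 0.0847·48 + 1.1646·26 + 0.1903·26 = 73.6252
  x_6 = 0.1034·65 + 0.0784·66 + 0.0789·69 + 0.1348·58 + 0.0497·48 + 0.1560·26 + 1.1747·26 = 62.1367
Δx_1 = L[1,0] · Δd_0 = 0.1744 · 20 = 3.4880

3.4880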